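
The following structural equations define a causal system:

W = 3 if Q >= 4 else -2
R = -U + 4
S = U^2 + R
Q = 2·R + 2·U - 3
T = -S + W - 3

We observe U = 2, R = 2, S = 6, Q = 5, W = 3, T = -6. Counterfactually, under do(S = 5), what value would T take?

The intervention breaks the incoming arrows to S: S = U^2 + R no longer applies, and S = 5.
R = -U + 4  [with U=2]  = 2
Q = 2·R + 2·U - 3  [with R=2, U=2]  = 5
W = 3 if Q >= 4 else -2  [with Q=5]  = 3
T = -S + W - 3  [with S=5, W=3]  = -5

-5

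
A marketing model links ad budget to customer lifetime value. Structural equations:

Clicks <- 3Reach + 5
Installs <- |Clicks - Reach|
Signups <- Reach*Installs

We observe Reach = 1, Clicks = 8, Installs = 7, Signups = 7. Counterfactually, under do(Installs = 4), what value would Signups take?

The intervention breaks the incoming arrows to Installs: Installs <- |Clicks - Reach| no longer applies, and Installs = 4.
Signups = Reach*Installs  [with Reach=1, Installs=4]  = 4

4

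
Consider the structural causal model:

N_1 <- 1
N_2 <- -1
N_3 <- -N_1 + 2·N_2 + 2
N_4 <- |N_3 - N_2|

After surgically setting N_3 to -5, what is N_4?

4

The intervention breaks the incoming arrows to N_3: N_3 <- -N_1 + 2·N_2 + 2 no longer applies, and N_3 = -5.
N_4 = |N_3 - N_2|  [with N_3=-5, N_2=-1]  = 4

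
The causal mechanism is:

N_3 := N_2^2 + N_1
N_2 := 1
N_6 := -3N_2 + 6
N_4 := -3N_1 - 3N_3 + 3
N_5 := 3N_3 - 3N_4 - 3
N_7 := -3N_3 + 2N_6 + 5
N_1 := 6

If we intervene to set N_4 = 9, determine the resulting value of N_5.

-9

Intervening sets N_4 = 9 and removes its equation (N_4 := -3N_1 - 3N_3 + 3).
N_3 = N_2^2 + N_1  [with N_2=1, N_1=6]  = 7
N_5 = 3N_3 - 3N_4 - 3  [with N_3=7, N_4=9]  = -9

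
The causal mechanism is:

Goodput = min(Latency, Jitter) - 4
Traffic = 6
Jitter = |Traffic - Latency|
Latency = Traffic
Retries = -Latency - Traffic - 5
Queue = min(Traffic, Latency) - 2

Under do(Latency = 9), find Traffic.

6

Under do(Latency=9), the mechanism Latency = Traffic is discarded; Latency is fixed at 9.
Traffic is not downstream of the intervention, so its value is determined by the original equations.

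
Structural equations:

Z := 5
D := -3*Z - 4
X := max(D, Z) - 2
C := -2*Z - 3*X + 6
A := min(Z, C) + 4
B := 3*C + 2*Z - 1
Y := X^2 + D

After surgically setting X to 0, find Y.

-19

The intervention breaks the incoming arrows to X: X := max(D, Z) - 2 no longer applies, and X = 0.
D = -3*Z - 4  [with Z=5]  = -19
Y = X^2 + D  [with X=0, D=-19]  = -19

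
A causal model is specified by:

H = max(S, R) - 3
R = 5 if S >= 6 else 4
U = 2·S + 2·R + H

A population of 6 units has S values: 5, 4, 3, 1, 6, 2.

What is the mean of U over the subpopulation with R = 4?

15.2

E[U|R=4] averages over only the 5 units with R=4 (S = 5, 4, 3, 1, 2): U = 20, 17, 15, 11, 13, mean 15.2.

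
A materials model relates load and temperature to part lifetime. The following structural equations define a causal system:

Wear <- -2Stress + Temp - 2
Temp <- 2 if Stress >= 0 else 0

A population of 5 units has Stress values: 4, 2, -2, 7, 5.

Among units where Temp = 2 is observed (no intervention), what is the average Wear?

-9

E[Wear|Temp=2] averages over only the 4 units with Temp=2 (Stress = 4, 2, 7, 5): Wear = -8, -4, -14, -10, mean -9.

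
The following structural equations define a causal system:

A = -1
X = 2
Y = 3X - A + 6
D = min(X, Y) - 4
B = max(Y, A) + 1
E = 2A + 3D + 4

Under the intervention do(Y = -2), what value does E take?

-16

The intervention breaks the incoming arrows to Y: Y = 3X - A + 6 no longer applies, and Y = -2.
D = min(X, Y) - 4  [with X=2, Y=-2]  = -6
E = 2A + 3D + 4  [with A=-1, D=-6]  = -16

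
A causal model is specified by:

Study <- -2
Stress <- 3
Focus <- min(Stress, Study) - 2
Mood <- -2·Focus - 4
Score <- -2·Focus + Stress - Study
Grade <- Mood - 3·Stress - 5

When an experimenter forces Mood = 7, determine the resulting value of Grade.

-7

The intervention breaks the incoming arrows to Mood: Mood <- -2·Focus - 4 no longer applies, and Mood = 7.
Grade = Mood - 3·Stress - 5  [with Mood=7, Stress=3]  = -7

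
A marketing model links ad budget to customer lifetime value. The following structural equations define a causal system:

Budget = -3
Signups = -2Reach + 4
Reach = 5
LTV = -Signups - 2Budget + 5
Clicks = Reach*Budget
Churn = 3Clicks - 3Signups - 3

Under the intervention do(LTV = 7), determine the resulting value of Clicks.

-15

do(LTV=7) replaces the equation LTV = -Signups - 2Budget + 5 with the constant LTV = 7.
Clicks is not downstream of the intervention, so its value is determined by the original equations.
Clicks = Reach*Budget  [with Reach=5, Budget=-3]  = -15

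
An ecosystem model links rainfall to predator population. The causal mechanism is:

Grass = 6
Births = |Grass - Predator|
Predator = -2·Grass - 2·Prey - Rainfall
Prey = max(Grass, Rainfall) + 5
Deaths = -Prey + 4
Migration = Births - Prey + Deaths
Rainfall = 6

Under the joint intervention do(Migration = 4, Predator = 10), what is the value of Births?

Under do(Migration = 4, Predator = 10), each intervened variable's structural equation is replaced by its fixed value.
Births = |Grass - Predator|  [with Grass=6, Predator=10]  = 4

4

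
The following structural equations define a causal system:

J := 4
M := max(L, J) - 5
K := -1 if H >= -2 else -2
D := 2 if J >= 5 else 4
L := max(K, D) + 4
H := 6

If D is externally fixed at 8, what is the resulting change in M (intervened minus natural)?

4

Under do(D=8), the mechanism D := 2 if J >= 5 else 4 is discarded; D is fixed at 8.
K = -1 if H >= -2 else -2  [with H=6]  = -1
L = max(K, D) + 4  [with K=-1, D=8]  = 12
M = max(L, J) - 5  [with L=12, J=4]  = 7
Without intervention: K = -1 if H >= -2 else -2  [with H=6]  = -1; D = 2 if J >= 5 else 4  [with J=4]  = 4; L = max(K, D) + 4  [with K=-1, D=4]  = 8; M = max(L, J) - 5  [with L=8, J=4]  = 3.
Change = 7 − 3 = 4.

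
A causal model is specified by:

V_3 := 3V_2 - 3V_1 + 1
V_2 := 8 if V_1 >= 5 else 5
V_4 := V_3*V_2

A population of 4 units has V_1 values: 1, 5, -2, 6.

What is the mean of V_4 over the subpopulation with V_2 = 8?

68

E[V_4|V_2=8] averages over only the 2 units with V_2=8 (V_1 = 5, 6): V_4 = 80, 56, mean 68.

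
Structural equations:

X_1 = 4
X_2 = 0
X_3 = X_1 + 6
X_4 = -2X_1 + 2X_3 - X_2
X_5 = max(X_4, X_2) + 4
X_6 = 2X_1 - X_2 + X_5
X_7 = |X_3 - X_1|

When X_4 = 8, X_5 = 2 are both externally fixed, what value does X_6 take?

The joint intervention fixes X_4 = 8, X_5 = 2, removing each variable's own equation.
X_6 = 2X_1 - X_2 + X_5  [with X_1=4, X_2=0, X_5=2]  = 10

10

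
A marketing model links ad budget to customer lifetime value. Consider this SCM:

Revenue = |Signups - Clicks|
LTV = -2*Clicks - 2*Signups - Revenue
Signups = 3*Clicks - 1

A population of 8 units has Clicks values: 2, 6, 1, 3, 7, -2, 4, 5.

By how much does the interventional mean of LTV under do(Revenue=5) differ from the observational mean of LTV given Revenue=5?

do(Revenue=5) breaks Revenue's dependence on Clicks. With Revenue=5 fixed, LTV across the units is -19, -51, -11, -27, -59, 13, -35, -43, mean -29.
Conditioning on Revenue=5 selects the 2 unit(s) with Clicks ∈ {3, -2}. Their LTV values: -27, 13. Mean = -7.
Difference = -29 − (-7) = -22.

-22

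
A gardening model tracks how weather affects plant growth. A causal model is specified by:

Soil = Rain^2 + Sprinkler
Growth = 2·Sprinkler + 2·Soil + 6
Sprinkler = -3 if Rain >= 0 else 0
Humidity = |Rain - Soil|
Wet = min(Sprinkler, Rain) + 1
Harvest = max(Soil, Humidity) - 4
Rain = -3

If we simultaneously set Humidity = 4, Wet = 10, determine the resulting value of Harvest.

Under do(Humidity = 4, Wet = 10), each intervened variable's structural equation is replaced by its fixed value.
Sprinkler = -3 if Rain >= 0 else 0  [with Rain=-3]  = 0
Soil = Rain^2 + Sprinkler  [with Rain=-3, Sprinkler=0]  = 9
Harvest = max(Soil, Humidity) - 4  [with Soil=9, Humidity=4]  = 5

5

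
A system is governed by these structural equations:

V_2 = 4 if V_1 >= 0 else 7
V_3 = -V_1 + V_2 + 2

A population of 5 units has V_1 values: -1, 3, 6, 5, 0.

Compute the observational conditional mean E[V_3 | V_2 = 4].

2.5

Observing V_2=4 restricts to units where V_2's equation naturally yields 4: V_1 ∈ {3, 6, 5, 0}. In that subpopulation V_3 = 3, 0, 1, 6, mean 2.5.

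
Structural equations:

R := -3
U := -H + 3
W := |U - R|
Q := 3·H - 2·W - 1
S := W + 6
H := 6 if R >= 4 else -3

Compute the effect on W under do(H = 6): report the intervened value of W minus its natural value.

Under do(H=6), the mechanism H := 6 if R >= 4 else -3 is discarded; H is fixed at 6.
U = -H + 3  [with H=6]  = -3
W = |U - R|  [with U=-3, R=-3]  = 0
Without intervention: H = 6 if R >= 4 else -3  [with R=-3]  = -3; U = -H + 3  [with H=-3]  = 6; W = |U - R|  [with U=6, R=-3]  = 9.
Change = 0 − 9 = -9.

-9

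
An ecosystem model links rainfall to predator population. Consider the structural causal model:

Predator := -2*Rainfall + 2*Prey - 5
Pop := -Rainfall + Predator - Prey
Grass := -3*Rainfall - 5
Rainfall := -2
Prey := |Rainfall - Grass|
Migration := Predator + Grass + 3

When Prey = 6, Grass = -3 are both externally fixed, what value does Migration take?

Setting Prey = 6, Grass = -3 by intervention discards those variables' equations.
Predator = -2*Rainfall + 2*Prey - 5  [with Rainfall=-2, Prey=6]  = 11
Migration = Predator + Grass + 3  [with Predator=11, Grass=-3]  = 11

11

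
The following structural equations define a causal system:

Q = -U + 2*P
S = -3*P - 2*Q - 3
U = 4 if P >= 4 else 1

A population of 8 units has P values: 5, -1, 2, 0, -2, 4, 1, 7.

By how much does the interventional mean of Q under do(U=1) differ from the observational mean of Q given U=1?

4

The intervention sets U=1 in all 8 units regardless of P. Recomputing Q per unit gives 9, -3, 3, -1, -5, 7, 1, 13; average 3.
E[Q|U=1] averages over only the 5 units with U=1 (P = -1, 2, 0, -2, 1): Q = -3, 3, -1, -5, 1, mean -1.
Difference = 3 − (-1) = 4.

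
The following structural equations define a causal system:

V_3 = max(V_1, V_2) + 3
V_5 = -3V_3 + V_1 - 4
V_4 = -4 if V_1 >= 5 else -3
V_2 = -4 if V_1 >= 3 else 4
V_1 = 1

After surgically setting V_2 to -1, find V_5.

-15

do(V_2=-1) replaces the equation V_2 = -4 if V_1 >= 3 else 4 with the constant V_2 = -1.
V_3 = max(V_1, V_2) + 3  [with V_1=1, V_2=-1]  = 4
V_5 = -3V_3 + V_1 - 4  [with V_3=4, V_1=1]  = -15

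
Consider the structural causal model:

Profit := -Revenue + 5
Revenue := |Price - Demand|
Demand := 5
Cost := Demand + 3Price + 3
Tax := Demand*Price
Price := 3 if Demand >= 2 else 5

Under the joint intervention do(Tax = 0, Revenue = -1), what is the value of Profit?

Setting Tax = 0, Revenue = -1 by intervention discards those variables' equations.
Profit = -Revenue + 5  [with Revenue=-1]  = 6

6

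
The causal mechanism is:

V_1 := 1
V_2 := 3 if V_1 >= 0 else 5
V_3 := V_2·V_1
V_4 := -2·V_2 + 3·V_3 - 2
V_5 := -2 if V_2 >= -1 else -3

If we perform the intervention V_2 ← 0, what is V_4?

-2

Under do(V_2=0), the mechanism V_2 := 3 if V_1 >= 0 else 5 is discarded; V_2 is fixed at 0.
V_3 = V_2·V_1  [with V_2=0, V_1=1]  = 0
V_4 = -2·V_2 + 3·V_3 - 2  [with V_2=0, V_3=0]  = -2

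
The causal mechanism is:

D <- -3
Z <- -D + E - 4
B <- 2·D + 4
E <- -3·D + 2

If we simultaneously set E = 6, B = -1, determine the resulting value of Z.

5

The joint intervention fixes E = 6, B = -1, removing each variable's own equation.
Z = -D + E - 4  [with D=-3, E=6]  = 5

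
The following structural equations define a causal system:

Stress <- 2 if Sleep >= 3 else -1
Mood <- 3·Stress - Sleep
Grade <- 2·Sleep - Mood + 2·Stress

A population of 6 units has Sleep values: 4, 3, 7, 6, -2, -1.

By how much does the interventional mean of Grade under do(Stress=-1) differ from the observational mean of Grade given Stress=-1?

Every unit gets Stress=-1 under the intervention. Grade values become 13, 10, 22, 19, -5, -2; E[Grade|do(Stress=-1)] = 9.5.
Conditioning on Stress=-1 selects the 2 unit(s) with Sleep ∈ {-2, -1}. Their Grade values: -5, -2. Mean = -3.5.
Difference = 9.5 − (-3.5) = 13.

13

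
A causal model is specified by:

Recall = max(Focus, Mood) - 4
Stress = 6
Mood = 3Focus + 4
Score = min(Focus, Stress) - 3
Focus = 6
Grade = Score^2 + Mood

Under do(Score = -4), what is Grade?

The intervention breaks the incoming arrows to Score: Score = min(Focus, Stress) - 3 no longer applies, and Score = -4.
Mood = 3Focus + 4  [with Focus=6]  = 22
Grade = Score^2 + Mood  [with Score=-4, Mood=22]  = 38

38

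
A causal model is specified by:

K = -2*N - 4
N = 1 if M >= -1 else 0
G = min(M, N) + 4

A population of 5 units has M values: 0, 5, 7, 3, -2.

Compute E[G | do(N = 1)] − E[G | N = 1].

-0.55

Under do(N=1), N's equation is replaced by N=1 for every unit. Per-unit G: 4, 5, 5, 5, 2. Mean = 4.2.
Observing N=1 restricts to units where N's equation naturally yields 1: M ∈ {0, 5, 7, 3}. In that subpopulation G = 4, 5, 5, 5, mean 4.75.
Difference = 4.2 − 4.75 = -0.55.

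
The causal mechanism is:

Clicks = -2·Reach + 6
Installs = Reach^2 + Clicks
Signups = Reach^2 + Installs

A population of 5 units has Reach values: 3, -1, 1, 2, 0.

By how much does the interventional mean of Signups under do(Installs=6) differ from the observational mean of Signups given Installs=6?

1

Every unit gets Installs=6 under the intervention. Signups values become 15, 7, 7, 10, 6; E[Signups|do(Installs=6)] = 9.
Conditioning on Installs=6 selects the 2 unit(s) with Reach ∈ {2, 0}. Their Signups values: 10, 6. Mean = 8.
Difference = 9 − 8 = 1.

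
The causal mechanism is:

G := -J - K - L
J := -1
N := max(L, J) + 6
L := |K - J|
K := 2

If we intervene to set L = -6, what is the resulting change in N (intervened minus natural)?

do(L=-6) replaces the equation L := |K - J| with the constant L = -6.
N = max(L, J) + 6  [with L=-6, J=-1]  = 5
Without intervention: L = |K - J|  [with K=2, J=-1]  = 3; N = max(L, J) + 6  [with L=3, J=-1]  = 9.
Change = 5 − 9 = -4.

-4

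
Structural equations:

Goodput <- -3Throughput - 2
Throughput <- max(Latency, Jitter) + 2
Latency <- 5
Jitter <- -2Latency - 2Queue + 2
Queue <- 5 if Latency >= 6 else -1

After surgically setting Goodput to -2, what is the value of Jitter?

-6

do(Goodput=-2) replaces the equation Goodput <- -3Throughput - 2 with the constant Goodput = -2.
Jitter is not downstream of the intervention, so its value is determined by the original equations.
Queue = 5 if Latency >= 6 else -1  [with Latency=5]  = -1
Jitter = -2Latency - 2Queue + 2  [with Latency=5, Queue=-1]  = -6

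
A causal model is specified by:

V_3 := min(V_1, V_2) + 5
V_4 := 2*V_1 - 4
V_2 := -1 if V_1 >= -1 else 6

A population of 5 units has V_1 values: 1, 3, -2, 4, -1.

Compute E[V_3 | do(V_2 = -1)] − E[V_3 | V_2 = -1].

do(V_2=-1) breaks V_2's dependence on V_1. With V_2=-1 fixed, V_3 across the units is 4, 4, 3, 4, 4, mean 3.8.
Observing V_2=-1 restricts to units where V_2's equation naturally yields -1: V_1 ∈ {1, 3, 4, -1}. In that subpopulation V_3 = 4, 4, 4, 4, mean 4.
Difference = 3.8 − 4 = -0.2.

-0.2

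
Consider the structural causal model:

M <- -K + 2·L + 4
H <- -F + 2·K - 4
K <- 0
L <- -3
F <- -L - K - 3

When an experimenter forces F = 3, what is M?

-2

The intervention breaks the incoming arrows to F: F <- -L - K - 3 no longer applies, and F = 3.
M is not downstream of the intervention, so its value is determined by the original equations.
M = -K + 2·L + 4  [with K=0, L=-3]  = -2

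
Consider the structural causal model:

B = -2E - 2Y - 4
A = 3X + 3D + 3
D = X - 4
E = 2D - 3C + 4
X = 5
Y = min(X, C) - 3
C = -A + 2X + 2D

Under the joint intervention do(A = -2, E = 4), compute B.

-16

Under do(A = -2, E = 4), each intervened variable's structural equation is replaced by its fixed value.
D = X - 4  [with X=5]  = 1
C = -A + 2X + 2D  [with A=-2, X=5, D=1]  = 14
Y = min(X, C) - 3  [with X=5, C=14]  = 2
B = -2E - 2Y - 4  [with E=4, Y=2]  = -16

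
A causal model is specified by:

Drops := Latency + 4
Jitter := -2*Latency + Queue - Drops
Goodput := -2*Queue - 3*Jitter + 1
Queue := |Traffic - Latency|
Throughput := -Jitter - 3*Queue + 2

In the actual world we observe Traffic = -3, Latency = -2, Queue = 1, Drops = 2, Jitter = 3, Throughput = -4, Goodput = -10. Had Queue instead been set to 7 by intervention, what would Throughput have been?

-28

The intervention breaks the incoming arrows to Queue: Queue := |Traffic - Latency| no longer applies, and Queue = 7.
Drops = Latency + 4  [with Latency=-2]  = 2
Jitter = -2*Latency + Queue - Drops  [with Latency=-2, Queue=7, Drops=2]  = 9
Throughput = -Jitter - 3*Queue + 2  [with Jitter=9, Queue=7]  = -28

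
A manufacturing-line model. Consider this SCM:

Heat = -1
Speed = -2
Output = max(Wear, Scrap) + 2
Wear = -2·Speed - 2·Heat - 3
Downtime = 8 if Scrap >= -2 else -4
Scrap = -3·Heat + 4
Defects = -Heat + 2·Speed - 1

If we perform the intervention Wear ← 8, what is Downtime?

The intervention breaks the incoming arrows to Wear: Wear = -2·Speed - 2·Heat - 3 no longer applies, and Wear = 8.
Downtime is not downstream of the intervention, so its value is determined by the original equations.
Scrap = -3·Heat + 4  [with Heat=-1]  = 7
Downtime = 8 if Scrap >= -2 else -4  [with Scrap=7]  = 8

8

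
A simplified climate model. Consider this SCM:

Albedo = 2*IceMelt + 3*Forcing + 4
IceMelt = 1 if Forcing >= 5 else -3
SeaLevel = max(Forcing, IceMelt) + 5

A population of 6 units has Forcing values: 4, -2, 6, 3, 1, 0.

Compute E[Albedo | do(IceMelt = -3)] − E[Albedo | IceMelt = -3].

2.4

do(IceMelt=-3) breaks IceMelt's dependence on Forcing. With IceMelt=-3 fixed, Albedo across the units is 10, -8, 16, 7, 1, -2, mean 4.
Observing IceMelt=-3 restricts to units where IceMelt's equation naturally yields -3: Forcing ∈ {4, -2, 3, 1, 0}. In that subpopulation Albedo = 10, -8, 7, 1, -2, mean 1.6.
Difference = 4 − 1.6 = 2.4.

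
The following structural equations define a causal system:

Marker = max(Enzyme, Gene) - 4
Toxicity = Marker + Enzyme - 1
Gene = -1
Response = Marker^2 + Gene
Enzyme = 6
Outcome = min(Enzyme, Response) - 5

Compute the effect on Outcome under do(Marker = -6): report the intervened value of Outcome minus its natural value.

3

The intervention breaks the incoming arrows to Marker: Marker = max(Enzyme, Gene) - 4 no longer applies, and Marker = -6.
Response = Marker^2 + Gene  [with Marker=-6, Gene=-1]  = 35
Outcome = min(Enzyme, Response) - 5  [with Enzyme=6, Response=35]  = 1
Without intervention: Marker = max(Enzyme, Gene) - 4  [with Enzyme=6, Gene=-1]  = 2; Response = Marker^2 + Gene  [with Marker=2, Gene=-1]  = 3; Outcome = min(Enzyme, Response) - 5  [with Enzyme=6, Response=3]  = -2.
Change = 1 − (-2) = 3.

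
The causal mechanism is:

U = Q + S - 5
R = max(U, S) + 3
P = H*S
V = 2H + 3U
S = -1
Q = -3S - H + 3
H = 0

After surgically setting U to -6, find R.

Intervening sets U = -6 and removes its equation (U = Q + S - 5).
R = max(U, S) + 3  [with U=-6, S=-1]  = 2

2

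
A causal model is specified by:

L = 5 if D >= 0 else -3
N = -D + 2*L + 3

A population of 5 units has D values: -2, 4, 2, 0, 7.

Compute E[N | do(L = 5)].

10.8

do(L=5) breaks L's dependence on D. With L=5 fixed, N across the units is 15, 9, 11, 13, 6, mean 10.8.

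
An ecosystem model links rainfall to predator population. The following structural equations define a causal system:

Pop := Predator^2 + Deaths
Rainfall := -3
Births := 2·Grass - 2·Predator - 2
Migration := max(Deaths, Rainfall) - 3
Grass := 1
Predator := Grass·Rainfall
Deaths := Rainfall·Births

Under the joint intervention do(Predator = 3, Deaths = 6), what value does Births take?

-6

The joint intervention fixes Predator = 3, Deaths = 6, removing each variable's own equation.
Births = 2·Grass - 2·Predator - 2  [with Grass=1, Predator=3]  = -6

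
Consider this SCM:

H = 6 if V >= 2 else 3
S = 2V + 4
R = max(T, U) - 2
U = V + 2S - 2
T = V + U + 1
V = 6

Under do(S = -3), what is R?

3

Under do(S=-3), the mechanism S = 2V + 4 is discarded; S is fixed at -3.
U = V + 2S - 2  [with V=6, S=-3]  = -2
T = V + U + 1  [with V=6, U=-2]  = 5
R = max(T, U) - 2  [with T=5, U=-2]  = 3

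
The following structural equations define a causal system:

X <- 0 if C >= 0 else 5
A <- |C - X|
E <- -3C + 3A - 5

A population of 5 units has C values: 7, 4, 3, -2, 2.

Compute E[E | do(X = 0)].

do(X=0) breaks X's dependence on C. With X=0 fixed, E across the units is -5, -5, -5, 7, -5, mean -2.6.

-2.6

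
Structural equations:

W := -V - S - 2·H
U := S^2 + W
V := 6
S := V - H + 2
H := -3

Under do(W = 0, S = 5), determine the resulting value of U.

The joint intervention fixes W = 0, S = 5, removing each variable's own equation.
U = S^2 + W  [with S=5, W=0]  = 25

25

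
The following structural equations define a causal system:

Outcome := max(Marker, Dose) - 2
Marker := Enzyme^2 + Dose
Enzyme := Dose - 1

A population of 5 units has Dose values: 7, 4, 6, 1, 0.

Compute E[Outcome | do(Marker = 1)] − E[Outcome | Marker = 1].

Every unit gets Marker=1 under the intervention. Outcome values become 5, 2, 4, -1, -1; E[Outcome|do(Marker=1)] = 1.8.
E[Outcome|Marker=1] averages over only the 2 units with Marker=1 (Dose = 1, 0): Outcome = -1, -1, mean -1.
Difference = 1.8 − (-1) = 2.8.

2.8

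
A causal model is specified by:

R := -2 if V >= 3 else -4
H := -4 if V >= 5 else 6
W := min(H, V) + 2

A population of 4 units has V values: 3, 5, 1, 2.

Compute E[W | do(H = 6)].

4.75

Under do(H=6), H's equation is replaced by H=6 for every unit. Per-unit W: 5, 7, 3, 4. Mean = 4.75.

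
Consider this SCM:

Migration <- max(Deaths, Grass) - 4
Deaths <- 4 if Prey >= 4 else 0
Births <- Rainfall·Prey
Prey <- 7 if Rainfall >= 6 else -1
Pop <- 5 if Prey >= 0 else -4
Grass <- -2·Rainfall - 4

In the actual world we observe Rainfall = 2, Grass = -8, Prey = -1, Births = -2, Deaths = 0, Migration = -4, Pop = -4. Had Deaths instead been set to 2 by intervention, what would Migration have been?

The intervention breaks the incoming arrows to Deaths: Deaths <- 4 if Prey >= 4 else 0 no longer applies, and Deaths = 2.
Grass = -2·Rainfall - 4  [with Rainfall=2]  = -8
Migration = max(Deaths, Grass) - 4  [with Deaths=2, Grass=-8]  = -2

-2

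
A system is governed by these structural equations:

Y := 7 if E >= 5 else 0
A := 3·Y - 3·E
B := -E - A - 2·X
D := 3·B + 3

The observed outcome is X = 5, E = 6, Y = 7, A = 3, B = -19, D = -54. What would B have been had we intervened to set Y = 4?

-10

do(Y=4) replaces the equation Y := 7 if E >= 5 else 0 with the constant Y = 4.
A = 3·Y - 3·E  [with Y=4, E=6]  = -6
B = -E - A - 2·X  [with E=6, A=-6, X=5]  = -10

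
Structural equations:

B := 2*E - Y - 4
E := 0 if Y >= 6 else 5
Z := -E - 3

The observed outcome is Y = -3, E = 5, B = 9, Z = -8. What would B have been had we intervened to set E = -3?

-7

The intervention breaks the incoming arrows to E: E := 0 if Y >= 6 else 5 no longer applies, and E = -3.
B = 2*E - Y - 4  [with E=-3, Y=-3]  = -7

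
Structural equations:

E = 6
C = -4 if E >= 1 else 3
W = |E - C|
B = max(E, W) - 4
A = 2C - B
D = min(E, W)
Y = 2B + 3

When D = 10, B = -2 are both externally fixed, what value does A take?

-6

Setting D = 10, B = -2 by intervention discards those variables' equations.
C = -4 if E >= 1 else 3  [with E=6]  = -4
A = 2C - B  [with C=-4, B=-2]  = -6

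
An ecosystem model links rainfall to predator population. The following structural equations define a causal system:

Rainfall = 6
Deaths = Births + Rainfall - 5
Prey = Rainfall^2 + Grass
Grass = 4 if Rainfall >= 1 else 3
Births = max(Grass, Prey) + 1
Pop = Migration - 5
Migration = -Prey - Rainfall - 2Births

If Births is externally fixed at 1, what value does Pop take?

The intervention breaks the incoming arrows to Births: Births = max(Grass, Prey) + 1 no longer applies, and Births = 1.
Grass = 4 if Rainfall >= 1 else 3  [with Rainfall=6]  = 4
Prey = Rainfall^2 + Grass  [with Rainfall=6, Grass=4]  = 40
Migration = -Prey - Rainfall - 2Births  [with Prey=40, Rainfall=6, Births=1]  = -48
Pop = Migration - 5  [with Migration=-48]  = -53

-53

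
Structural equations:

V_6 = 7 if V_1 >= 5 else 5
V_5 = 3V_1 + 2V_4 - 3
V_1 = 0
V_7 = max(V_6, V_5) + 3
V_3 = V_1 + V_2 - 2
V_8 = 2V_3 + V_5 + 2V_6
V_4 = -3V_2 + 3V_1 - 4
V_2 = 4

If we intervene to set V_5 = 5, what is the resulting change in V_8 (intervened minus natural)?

do(V_5=5) replaces the equation V_5 = 3V_1 + 2V_4 - 3 with the constant V_5 = 5.
V_3 = V_1 + V_2 - 2  [with V_1=0, V_2=4]  = 2
V_6 = 7 if V_1 >= 5 else 5  [with V_1=0]  = 5
V_8 = 2V_3 + V_5 + 2V_6  [with V_3=2, V_5=5, V_6=5]  = 19
Without intervention: V_3 = V_1 + V_2 - 2  [with V_1=0, V_2=4]  = 2; V_4 = -3V_2 + 3V_1 - 4  [with V_2=4, V_1=0]  = -16; V_5 = 3V_1 + 2V_4 - 3  [with V_1=0, V_4=-16]  = -35; V_6 = 7 if V_1 >= 5 else 5  [with V_1=0]  = 5; V_8 = 2V_3 + V_5 + 2V_6  [with V_3=2, V_5=-35, V_6=5]  = -21.
Change = 19 − (-21) = 40.

40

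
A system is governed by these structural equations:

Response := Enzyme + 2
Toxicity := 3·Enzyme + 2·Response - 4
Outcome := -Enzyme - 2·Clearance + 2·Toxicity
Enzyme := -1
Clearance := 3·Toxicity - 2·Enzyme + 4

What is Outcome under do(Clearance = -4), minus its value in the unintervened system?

-10

Intervening sets Clearance = -4 and removes its equation (Clearance := 3·Toxicity - 2·Enzyme + 4).
Response = Enzyme + 2  [with Enzyme=-1]  = 1
Toxicity = 3·Enzyme + 2·Response - 4  [with Enzyme=-1, Response=1]  = -5
Outcome = -Enzyme - 2·Clearance + 2·Toxicity  [with Enzyme=-1, Clearance=-4, Toxicity=-5]  = -1
Without intervention: Response = Enzyme + 2  [with Enzyme=-1]  = 1; Toxicity = 3·Enzyme + 2·Response - 4  [with Enzyme=-1, Response=1]  = -5; Clearance = 3·Toxicity - 2·Enzyme + 4  [with Toxicity=-5, Enzyme=-1]  = -9; Outcome = -Enzyme - 2·Clearance + 2·Toxicity  [with Enzyme=-1, Clearance=-9, Toxicity=-5]  = 9.
Change = -1 − 9 = -10.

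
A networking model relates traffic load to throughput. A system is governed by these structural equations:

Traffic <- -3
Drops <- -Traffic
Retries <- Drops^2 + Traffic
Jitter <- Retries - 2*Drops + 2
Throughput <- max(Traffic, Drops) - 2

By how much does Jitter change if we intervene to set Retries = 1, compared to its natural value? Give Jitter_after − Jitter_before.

-5

The intervention breaks the incoming arrows to Retries: Retries <- Drops^2 + Traffic no longer applies, and Retries = 1.
Drops = -Traffic  [with Traffic=-3]  = 3
Jitter = Retries - 2*Drops + 2  [with Retries=1, Drops=3]  = -3
Without intervention: Drops = -Traffic  [with Traffic=-3]  = 3; Retries = Drops^2 + Traffic  [with Drops=3, Traffic=-3]  = 6; Jitter = Retries - 2*Drops + 2  [with Retries=6, Drops=3]  = 2.
Change = -3 − 2 = -5.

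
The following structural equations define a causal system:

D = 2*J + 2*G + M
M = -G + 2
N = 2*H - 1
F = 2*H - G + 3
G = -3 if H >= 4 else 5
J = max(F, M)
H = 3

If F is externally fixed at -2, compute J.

-2

Intervening sets F = -2 and removes its equation (F = 2*H - G + 3).
G = -3 if H >= 4 else 5  [with H=3]  = 5
M = -G + 2  [with G=5]  = -3
J = max(F, M)  [with F=-2, M=-3]  = -2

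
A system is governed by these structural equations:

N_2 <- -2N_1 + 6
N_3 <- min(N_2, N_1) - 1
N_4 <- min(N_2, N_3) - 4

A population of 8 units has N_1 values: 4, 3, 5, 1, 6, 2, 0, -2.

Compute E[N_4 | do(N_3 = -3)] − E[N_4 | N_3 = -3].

-0.5

do(N_3=-3) breaks N_3's dependence on N_1. With N_3=-3 fixed, N_4 across the units is -7, -7, -8, -7, -10, -7, -7, -7, mean -7.5.
Conditioning on N_3=-3 selects the 2 unit(s) with N_1 ∈ {4, -2}. Their N_4 values: -7, -7. Mean = -7.
Difference = -7.5 − (-7) = -0.5.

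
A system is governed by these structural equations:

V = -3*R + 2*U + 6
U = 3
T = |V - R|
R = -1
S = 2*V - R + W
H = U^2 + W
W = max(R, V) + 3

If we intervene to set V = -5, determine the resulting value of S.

-7

do(V=-5) replaces the equation V = -3*R + 2*U + 6 with the constant V = -5.
W = max(R, V) + 3  [with R=-1, V=-5]  = 2
S = 2*V - R + W  [with V=-5, R=-1, W=2]  = -7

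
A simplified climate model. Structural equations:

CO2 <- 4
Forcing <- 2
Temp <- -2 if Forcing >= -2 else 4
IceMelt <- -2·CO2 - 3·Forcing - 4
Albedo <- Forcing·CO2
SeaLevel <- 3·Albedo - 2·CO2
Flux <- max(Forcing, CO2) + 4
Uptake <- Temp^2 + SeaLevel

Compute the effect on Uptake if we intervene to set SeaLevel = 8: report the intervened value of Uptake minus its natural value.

-8

Intervening sets SeaLevel = 8 and removes its equation (SeaLevel <- 3·Albedo - 2·CO2).
Temp = -2 if Forcing >= -2 else 4  [with Forcing=2]  = -2
Uptake = Temp^2 + SeaLevel  [with Temp=-2, SeaLevel=8]  = 12
Without intervention: Temp = -2 if Forcing >= -2 else 4  [with Forcing=2]  = -2; Albedo = Forcing·CO2  [with Forcing=2, CO2=4]  = 8; SeaLevel = 3·Albedo - 2·CO2  [with Albedo=8, CO2=4]  = 16; Uptake = Temp^2 + SeaLevel  [with Temp=-2, SeaLevel=16]  = 20.
Change = 12 − 20 = -8.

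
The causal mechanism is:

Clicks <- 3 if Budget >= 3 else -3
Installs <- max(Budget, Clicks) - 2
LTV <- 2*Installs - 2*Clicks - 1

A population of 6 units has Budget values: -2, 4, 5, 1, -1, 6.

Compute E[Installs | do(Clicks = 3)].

2

do(Clicks=3) breaks Clicks's dependence on Budget. With Clicks=3 fixed, Installs across the units is 1, 2, 3, 1, 1, 4, mean 2.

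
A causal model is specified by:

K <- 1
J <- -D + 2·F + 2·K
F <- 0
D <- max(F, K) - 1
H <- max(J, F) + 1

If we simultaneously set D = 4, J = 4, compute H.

5

Setting D = 4, J = 4 by intervention discards those variables' equations.
H = max(J, F) + 1  [with J=4, F=0]  = 5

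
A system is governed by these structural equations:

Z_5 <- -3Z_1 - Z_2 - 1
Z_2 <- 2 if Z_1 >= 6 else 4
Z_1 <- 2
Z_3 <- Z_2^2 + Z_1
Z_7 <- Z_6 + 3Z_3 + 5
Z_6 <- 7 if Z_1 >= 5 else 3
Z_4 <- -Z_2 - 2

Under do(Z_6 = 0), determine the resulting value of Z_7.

59

Intervening sets Z_6 = 0 and removes its equation (Z_6 <- 7 if Z_1 >= 5 else 3).
Z_2 = 2 if Z_1 >= 6 else 4  [with Z_1=2]  = 4
Z_3 = Z_2^2 + Z_1  [with Z_2=4, Z_1=2]  = 18
Z_7 = Z_6 + 3Z_3 + 5  [with Z_6=0, Z_3=18]  = 59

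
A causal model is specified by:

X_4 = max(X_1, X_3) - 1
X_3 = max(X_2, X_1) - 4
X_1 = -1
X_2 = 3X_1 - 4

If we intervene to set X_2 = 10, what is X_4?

5

Under do(X_2=10), the mechanism X_2 = 3X_1 - 4 is discarded; X_2 is fixed at 10.
X_3 = max(X_2, X_1) - 4  [with X_2=10, X_1=-1]  = 6
X_4 = max(X_1, X_3) - 1  [with X_1=-1, X_3=6]  = 5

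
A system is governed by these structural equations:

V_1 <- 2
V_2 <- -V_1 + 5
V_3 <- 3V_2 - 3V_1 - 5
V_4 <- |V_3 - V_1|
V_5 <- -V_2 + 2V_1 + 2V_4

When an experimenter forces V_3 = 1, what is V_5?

do(V_3=1) replaces the equation V_3 <- 3V_2 - 3V_1 - 5 with the constant V_3 = 1.
V_2 = -V_1 + 5  [with V_1=2]  = 3
V_4 = |V_3 - V_1|  [with V_3=1, V_1=2]  = 1
V_5 = -V_2 + 2V_1 + 2V_4  [with V_2=3, V_1=2, V_4=1]  = 3

3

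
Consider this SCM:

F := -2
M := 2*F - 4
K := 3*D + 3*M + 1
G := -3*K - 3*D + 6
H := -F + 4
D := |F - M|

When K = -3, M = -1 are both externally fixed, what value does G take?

12

The joint intervention fixes K = -3, M = -1, removing each variable's own equation.
D = |F - M|  [with F=-2, M=-1]  = 1
G = -3*K - 3*D + 6  [with K=-3, D=1]  = 12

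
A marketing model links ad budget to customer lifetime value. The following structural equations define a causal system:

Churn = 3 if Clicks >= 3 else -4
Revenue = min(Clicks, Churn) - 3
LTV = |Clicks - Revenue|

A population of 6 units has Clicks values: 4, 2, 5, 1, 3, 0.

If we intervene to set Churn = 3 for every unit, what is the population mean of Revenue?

Every unit gets Churn=3 under the intervention. Revenue values become 0, -1, 0, -2, 0, -3; E[Revenue|do(Churn=3)] = -1.

-1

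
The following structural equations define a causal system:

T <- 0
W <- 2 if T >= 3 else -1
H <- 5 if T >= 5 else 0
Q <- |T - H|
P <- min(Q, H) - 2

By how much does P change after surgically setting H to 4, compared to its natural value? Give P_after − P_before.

4

do(H=4) replaces the equation H <- 5 if T >= 5 else 0 with the constant H = 4.
Q = |T - H|  [with T=0, H=4]  = 4
P = min(Q, H) - 2  [with Q=4, H=4]  = 2
Without intervention: H = 5 if T >= 5 else 0  [with T=0]  = 0; Q = |T - H|  [with T=0, H=0]  = 0; P = min(Q, H) - 2  [with Q=0, H=0]  = -2.
Change = 2 − (-2) = 4.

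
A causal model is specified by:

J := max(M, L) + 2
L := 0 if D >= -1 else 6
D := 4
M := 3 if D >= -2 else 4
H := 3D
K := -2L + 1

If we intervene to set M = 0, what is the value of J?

do(M=0) replaces the equation M := 3 if D >= -2 else 4 with the constant M = 0.
L = 0 if D >= -1 else 6  [with D=4]  = 0
J = max(M, L) + 2  [with M=0, L=0]  = 2

2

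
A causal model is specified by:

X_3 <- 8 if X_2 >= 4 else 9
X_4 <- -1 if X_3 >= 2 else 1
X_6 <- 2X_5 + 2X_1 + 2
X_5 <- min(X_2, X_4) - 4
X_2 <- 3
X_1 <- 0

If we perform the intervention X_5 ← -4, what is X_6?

The intervention breaks the incoming arrows to X_5: X_5 <- min(X_2, X_4) - 4 no longer applies, and X_5 = -4.
X_6 = 2X_5 + 2X_1 + 2  [with X_5=-4, X_1=0]  = -6

-6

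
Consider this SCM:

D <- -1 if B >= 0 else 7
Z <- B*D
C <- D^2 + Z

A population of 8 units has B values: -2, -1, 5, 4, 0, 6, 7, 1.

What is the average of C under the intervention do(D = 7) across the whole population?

66.5

Under do(D=7), D's equation is replaced by D=7 for every unit. Per-unit C: 35, 42, 84, 77, 49, 91, 98, 56. Mean = 66.5.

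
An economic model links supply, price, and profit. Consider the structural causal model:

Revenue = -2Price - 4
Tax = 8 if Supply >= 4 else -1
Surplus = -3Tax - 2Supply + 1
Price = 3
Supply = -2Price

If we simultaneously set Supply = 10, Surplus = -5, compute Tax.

8

The joint intervention fixes Supply = 10, Surplus = -5, removing each variable's own equation.
Tax = 8 if Supply >= 4 else -1  [with Supply=10]  = 8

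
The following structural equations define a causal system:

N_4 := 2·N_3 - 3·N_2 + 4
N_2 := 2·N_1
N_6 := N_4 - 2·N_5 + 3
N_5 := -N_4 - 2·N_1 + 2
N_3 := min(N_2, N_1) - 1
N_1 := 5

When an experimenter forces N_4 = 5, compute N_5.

-13

Intervening sets N_4 = 5 and removes its equation (N_4 := 2·N_3 - 3·N_2 + 4).
N_5 = -N_4 - 2·N_1 + 2  [with N_4=5, N_1=5]  = -13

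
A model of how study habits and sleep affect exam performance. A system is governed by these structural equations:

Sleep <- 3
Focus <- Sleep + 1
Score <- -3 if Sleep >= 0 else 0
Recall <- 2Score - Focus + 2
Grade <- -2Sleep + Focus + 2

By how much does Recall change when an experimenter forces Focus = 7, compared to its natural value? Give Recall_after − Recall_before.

-3

Under do(Focus=7), the mechanism Focus <- Sleep + 1 is discarded; Focus is fixed at 7.
Score = -3 if Sleep >= 0 else 0  [with Sleep=3]  = -3
Recall = 2Score - Focus + 2  [with Score=-3, Focus=7]  = -11
Without intervention: Focus = Sleep + 1  [with Sleep=3]  = 4; Score = -3 if Sleep >= 0 else 0  [with Sleep=3]  = -3; Recall = 2Score - Focus + 2  [with Score=-3, Focus=4]  = -8.
Change = -11 − (-8) = -3.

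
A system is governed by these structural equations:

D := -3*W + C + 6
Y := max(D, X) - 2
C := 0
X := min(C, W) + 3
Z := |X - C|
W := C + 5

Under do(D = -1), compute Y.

do(D=-1) replaces the equation D := -3*W + C + 6 with the constant D = -1.
W = C + 5  [with C=0]  = 5
X = min(C, W) + 3  [with C=0, W=5]  = 3
Y = max(D, X) - 2  [with D=-1, X=3]  = 1

1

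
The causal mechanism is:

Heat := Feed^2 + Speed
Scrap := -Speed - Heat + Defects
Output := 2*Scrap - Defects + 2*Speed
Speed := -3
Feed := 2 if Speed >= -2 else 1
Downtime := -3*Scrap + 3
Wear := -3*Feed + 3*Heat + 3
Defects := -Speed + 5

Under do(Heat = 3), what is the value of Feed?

Under do(Heat=3), the mechanism Heat := Feed^2 + Speed is discarded; Heat is fixed at 3.
Since Feed is not a descendant of the intervened variable, it is unaffected.
Feed = 2 if Speed >= -2 else 1  [with Speed=-3]  = 1

1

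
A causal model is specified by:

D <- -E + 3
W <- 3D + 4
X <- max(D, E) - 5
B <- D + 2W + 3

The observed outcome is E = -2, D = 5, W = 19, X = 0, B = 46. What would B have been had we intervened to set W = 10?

do(W=10) replaces the equation W <- 3D + 4 with the constant W = 10.
D = -E + 3  [with E=-2]  = 5
B = D + 2W + 3  [with D=5, W=10]  = 28

28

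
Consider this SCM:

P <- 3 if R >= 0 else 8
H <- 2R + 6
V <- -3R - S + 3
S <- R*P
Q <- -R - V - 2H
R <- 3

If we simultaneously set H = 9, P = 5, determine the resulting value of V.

The joint intervention fixes H = 9, P = 5, removing each variable's own equation.
S = R*P  [with R=3, P=5]  = 15
V = -3R - S + 3  [with R=3, S=15]  = -21

-21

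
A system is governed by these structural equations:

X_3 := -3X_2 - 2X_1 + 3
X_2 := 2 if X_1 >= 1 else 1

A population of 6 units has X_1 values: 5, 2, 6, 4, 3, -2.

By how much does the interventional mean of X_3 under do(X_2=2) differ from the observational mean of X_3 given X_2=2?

The intervention sets X_2=2 in all 6 units regardless of X_1. Recomputing X_3 per unit gives -13, -7, -15, -11, -9, 1; average -9.
Observing X_2=2 restricts to units where X_2's equation naturally yields 2: X_1 ∈ {5, 2, 6, 4, 3}. In that subpopulation X_3 = -13, -7, -15, -11, -9, mean -11.
Difference = -9 − (-11) = 2.

2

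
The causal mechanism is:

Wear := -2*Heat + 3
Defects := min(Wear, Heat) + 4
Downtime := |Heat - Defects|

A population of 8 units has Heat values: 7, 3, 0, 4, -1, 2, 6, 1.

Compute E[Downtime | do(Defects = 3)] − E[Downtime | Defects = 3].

-0.25

Under do(Defects=3), Defects's equation is replaced by Defects=3 for every unit. Per-unit Downtime: 4, 0, 3, 1, 4, 1, 3, 2. Mean = 2.25.
Observing Defects=3 restricts to units where Defects's equation naturally yields 3: Heat ∈ {-1, 2}. In that subpopulation Downtime = 4, 1, mean 2.5.
Difference = 2.25 − 2.5 = -0.25.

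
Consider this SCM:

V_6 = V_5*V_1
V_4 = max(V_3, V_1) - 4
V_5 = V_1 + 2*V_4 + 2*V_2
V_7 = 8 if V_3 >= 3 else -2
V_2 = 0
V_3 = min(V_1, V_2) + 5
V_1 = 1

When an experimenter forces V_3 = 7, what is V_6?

The intervention breaks the incoming arrows to V_3: V_3 = min(V_1, V_2) + 5 no longer applies, and V_3 = 7.
V_4 = max(V_3, V_1) - 4  [with V_3=7, V_1=1]  = 3
V_5 = V_1 + 2*V_4 + 2*V_2  [with V_1=1, V_4=3, V_2=0]  = 7
V_6 = V_5*V_1  [with V_5=7, V_1=1]  = 7

7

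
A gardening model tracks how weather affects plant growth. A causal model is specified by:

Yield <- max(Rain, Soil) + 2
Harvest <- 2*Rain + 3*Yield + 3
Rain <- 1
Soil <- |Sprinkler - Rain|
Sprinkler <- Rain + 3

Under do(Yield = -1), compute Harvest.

2

Intervening sets Yield = -1 and removes its equation (Yield <- max(Rain, Soil) + 2).
Harvest = 2*Rain + 3*Yield + 3  [with Rain=1, Yield=-1]  = 2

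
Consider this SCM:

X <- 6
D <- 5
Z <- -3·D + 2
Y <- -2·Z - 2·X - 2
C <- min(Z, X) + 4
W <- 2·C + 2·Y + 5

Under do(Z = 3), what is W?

-21

The intervention breaks the incoming arrows to Z: Z <- -3·D + 2 no longer applies, and Z = 3.
Y = -2·Z - 2·X - 2  [with Z=3, X=6]  = -20
C = min(Z, X) + 4  [with Z=3, X=6]  = 7
W = 2·C + 2·Y + 5  [with C=7, Y=-20]  = -21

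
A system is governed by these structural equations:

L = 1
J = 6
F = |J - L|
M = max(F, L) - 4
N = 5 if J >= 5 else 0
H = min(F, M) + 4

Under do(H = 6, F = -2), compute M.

-3

Under do(H = 6, F = -2), each intervened variable's structural equation is replaced by its fixed value.
M = max(F, L) - 4  [with F=-2, L=1]  = -3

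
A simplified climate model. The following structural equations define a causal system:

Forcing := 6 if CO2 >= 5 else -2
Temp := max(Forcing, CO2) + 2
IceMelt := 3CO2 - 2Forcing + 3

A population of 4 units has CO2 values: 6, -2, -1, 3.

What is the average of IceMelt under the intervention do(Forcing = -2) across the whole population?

11.5

Under do(Forcing=-2), Forcing's equation is replaced by Forcing=-2 for every unit. Per-unit IceMelt: 25, 1, 4, 16. Mean = 11.5.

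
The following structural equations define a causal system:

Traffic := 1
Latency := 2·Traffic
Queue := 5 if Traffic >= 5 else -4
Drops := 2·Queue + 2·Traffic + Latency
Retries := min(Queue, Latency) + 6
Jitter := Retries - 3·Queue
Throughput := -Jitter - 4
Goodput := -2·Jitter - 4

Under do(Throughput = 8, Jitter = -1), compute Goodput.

Under do(Throughput = 8, Jitter = -1), each intervened variable's structural equation is replaced by its fixed value.
Goodput = -2·Jitter - 4  [with Jitter=-1]  = -2

-2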